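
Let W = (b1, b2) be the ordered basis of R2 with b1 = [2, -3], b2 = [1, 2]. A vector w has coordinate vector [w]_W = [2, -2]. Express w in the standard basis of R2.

[2, -10]

The coordinates say w = 2b1 - 2b2; adding the scaled basis vectors gives [2, -10].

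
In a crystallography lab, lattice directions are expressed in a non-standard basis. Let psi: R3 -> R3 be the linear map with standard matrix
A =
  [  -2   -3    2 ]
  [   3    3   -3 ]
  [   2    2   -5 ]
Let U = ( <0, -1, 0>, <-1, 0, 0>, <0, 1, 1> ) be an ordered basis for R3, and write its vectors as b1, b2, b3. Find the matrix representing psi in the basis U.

Let P have columns b1, ..., b3. Then [psi]_U = P^(-1) A P.
Here det P = -1, so P^(-1) is integer; computing A P first and then P^(-1)(A P) gives [[1, 1, -3], [-3, -2, 1], [-2, -2, -3]].

[[1, 1, -3], [-3, -2, 1], [-2, -2, -3]]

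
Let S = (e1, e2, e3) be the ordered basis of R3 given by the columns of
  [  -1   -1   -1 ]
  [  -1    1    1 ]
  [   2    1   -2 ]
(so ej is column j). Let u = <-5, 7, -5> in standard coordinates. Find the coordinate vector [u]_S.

<-1, 3, 3>

We seek scalars with c_1 e1 + ... + c_3 e3 = u; equivalently solve M c = u where the columns of M are e1, ..., e3.
Solving this 3x3 system gives c = (-1, 3, 3).
Check: -e1 + 3e2 + 3e3 = <-5, 7, -5>.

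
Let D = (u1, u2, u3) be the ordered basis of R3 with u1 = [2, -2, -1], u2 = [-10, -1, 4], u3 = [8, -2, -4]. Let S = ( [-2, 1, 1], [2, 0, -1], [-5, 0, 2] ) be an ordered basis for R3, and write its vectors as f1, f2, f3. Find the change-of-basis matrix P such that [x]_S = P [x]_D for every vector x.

Take x = uj: its D-coordinates are the j-th standard unit vector, so P e_j — column j of P — equals [uj]_S.
u1 = -2f1 - f2 + 0·f3, giving column 1 = [-2, -1, 0]; repeating for each j gives P = [[-2, -1, -2], [-1, -1, 2], [0, 2, 0]].

[[-2, -1, -2], [-1, -1, 2], [0, 2, 0]]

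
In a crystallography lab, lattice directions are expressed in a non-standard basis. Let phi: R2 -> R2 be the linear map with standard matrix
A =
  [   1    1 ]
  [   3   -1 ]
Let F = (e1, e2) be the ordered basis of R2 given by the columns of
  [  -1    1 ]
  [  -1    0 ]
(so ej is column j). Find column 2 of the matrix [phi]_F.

Column 2 of [phi]_F is the F-coordinate vector of phi(e2).
In standard coordinates phi(e2) = A e2 = (1, 3).
Converting to F: (1, 3) = -3e1 - 2e2, so the coordinate vector is (-3, -2).

(-3, -2)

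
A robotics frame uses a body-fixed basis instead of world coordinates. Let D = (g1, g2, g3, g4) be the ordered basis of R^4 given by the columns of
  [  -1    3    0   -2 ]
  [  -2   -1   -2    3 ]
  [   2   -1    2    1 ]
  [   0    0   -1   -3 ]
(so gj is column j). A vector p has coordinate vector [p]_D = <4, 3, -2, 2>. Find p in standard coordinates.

By definition p = 4g1 + 3g2 - 2g3 + 2g4.
Summing componentwise gives <1, -1, 3, -4>.

<1, -1, 3, -4>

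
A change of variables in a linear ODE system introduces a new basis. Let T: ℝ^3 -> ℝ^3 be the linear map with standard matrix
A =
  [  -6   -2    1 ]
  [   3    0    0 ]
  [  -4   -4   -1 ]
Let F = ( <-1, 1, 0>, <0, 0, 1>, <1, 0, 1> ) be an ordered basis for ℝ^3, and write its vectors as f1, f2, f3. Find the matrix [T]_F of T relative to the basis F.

[[-3, 0, 3], [-1, -2, -3], [1, 1, -2]]

The j-th column of [T]_F is [T(fj)]_F.
T(f1) = A f1 = <4, -3, 0> = -3f1 - f2 + f3, so column 1 is <-3, -1, 1>.
Repeating for f2, f3 and assembling the columns gives [[-3, 0, 3], [-1, -2, -3], [1, 1, -2]].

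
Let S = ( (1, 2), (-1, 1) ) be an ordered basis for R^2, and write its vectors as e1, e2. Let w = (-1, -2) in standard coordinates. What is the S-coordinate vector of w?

We seek scalars with c_1 e1 + c_2 e2 = w; equivalently solve M c = w where the columns of M are e1, e2.
System: c_1 - c_2 = -1, 2c_1 + c_2 = -2; solving gives c_1 = -1, c_2 = 0.
Check: -e1 + 0·e2 = (-1, -2).

(-1, 0)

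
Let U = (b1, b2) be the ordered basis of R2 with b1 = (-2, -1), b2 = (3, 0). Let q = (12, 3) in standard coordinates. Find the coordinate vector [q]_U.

(-3, 2)

Write q = c_1 b1 + c_2 b2 and solve for the c_i.
System: -2c_1 + 3c_2 = 12, -c_1 + 0c_2 = 3; solving gives c_1 = -3, c_2 = 2.
Check: -3b1 + 2b2 = (12, 3).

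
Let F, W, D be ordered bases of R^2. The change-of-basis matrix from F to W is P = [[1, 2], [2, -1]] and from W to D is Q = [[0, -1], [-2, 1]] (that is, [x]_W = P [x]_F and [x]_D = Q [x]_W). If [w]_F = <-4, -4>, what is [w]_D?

Apply P to get W-coordinates <-12, -4>, then Q to get D-coordinates.
The result is [w]_D = <4, 20>.

<4, 20>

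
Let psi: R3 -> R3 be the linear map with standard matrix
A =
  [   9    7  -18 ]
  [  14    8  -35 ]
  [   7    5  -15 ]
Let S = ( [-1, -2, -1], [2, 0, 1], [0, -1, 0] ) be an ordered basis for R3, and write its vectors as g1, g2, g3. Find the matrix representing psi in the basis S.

The j-th column of [psi]_S is [psi(gj)]_S.
psi(g1) = A g1 = [-5, 5, -2] = -g1 - 3g2 - 3g3, so column 1 is [-1, -3, -3].
Repeating for g2, g3 and assembling the columns gives [[-1, 2, 3], [-3, 1, -2], [-3, 3, 2]].

[[-1, 2, 3], [-3, 1, -2], [-3, 3, 2]]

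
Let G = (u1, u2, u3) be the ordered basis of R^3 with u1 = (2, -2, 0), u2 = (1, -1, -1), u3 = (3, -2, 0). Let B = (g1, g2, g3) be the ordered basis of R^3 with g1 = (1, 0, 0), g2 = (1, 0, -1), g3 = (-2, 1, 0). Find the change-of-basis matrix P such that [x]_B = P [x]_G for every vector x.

[[-2, -2, -1], [0, 1, 0], [-2, -1, -2]]

Column j of P is [uj]_B, since P maps G-coordinates to B-coordinates.
Expressing u1 in B: u1 = -2g1 + 0·g2 - 2g3, so column 1 of P is (-2, 0, -2).
Doing the same for each uj gives P = [[-2, -2, -1], [0, 1, 0], [-2, -1, -2]].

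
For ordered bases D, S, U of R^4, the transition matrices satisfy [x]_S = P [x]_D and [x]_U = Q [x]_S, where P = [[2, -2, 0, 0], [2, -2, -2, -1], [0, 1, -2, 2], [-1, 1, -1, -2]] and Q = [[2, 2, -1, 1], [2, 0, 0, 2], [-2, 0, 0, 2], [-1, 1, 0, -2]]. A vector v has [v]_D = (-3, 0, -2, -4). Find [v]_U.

Apply P to get S-coordinates (-6, 2, -4, 13), then Q to get U-coordinates.
The result is [v]_U = (9, 14, 38, -18).

(9, 14, 38, -18)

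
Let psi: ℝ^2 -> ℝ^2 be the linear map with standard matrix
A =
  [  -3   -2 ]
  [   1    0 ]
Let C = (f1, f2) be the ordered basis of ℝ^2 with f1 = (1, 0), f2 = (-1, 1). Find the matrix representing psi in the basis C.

With P the matrix whose columns are f1, f2, [psi]_C = P^(-1) A P.
Column by column: psi(f1) = A f1 = (-3, 1); its C-coordinates (-2, 1) give column 1.
Continuing for each basis vector yields [psi]_C = [[-2, 0], [1, -1]].

[[-2, 0], [1, -1]]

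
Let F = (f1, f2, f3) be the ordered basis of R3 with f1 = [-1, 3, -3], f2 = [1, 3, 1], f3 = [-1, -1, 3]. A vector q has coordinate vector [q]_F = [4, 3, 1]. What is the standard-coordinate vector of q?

[-2, 20, -6]

By definition q = 4f1 + 3f2 + f3.
Summing componentwise gives [-2, 20, -6].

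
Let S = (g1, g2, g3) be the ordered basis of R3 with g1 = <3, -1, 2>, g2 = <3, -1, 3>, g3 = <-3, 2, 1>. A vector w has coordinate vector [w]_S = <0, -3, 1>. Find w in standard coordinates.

The coordinates say w = 0·g1 - 3g2 + g3; adding the scaled basis vectors gives <-12, 5, -8>.

<-12, 5, -8>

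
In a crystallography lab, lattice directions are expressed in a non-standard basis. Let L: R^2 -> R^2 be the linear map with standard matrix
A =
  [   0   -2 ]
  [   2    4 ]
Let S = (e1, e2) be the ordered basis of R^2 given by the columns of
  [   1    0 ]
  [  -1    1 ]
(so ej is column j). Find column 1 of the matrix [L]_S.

(2, 0)

Compute L(e1) = A e1 = (2, -2) in standard coordinates.
Then write this in S-coordinates: solve for y in y_1 e1 + y_2 e2 = (2, -2).
This gives y = (2, 0), which is column 1 of [L]_S.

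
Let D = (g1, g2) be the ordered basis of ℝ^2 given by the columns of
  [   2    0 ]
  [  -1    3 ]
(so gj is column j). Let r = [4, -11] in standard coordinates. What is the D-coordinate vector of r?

Write r = c_1 g1 + c_2 g2 and solve for the c_i.
System: 2c_1 + 0c_2 = 4, -c_1 + 3c_2 = -11; solving gives c_1 = 2, c_2 = -3.
Check: 2g1 - 3g2 = [4, -11].

[2, -3]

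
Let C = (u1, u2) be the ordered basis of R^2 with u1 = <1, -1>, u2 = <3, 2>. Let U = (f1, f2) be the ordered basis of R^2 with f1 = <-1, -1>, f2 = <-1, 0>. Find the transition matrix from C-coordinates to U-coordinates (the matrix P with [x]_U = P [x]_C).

Take x = uj: its C-coordinates are the j-th standard unit vector, so P e_j — column j of P — equals [uj]_U.
u1 = f1 - 2f2, giving column 1 = <1, -2>; repeating for each j gives P = [[1, -2], [-2, -1]].

[[1, -2], [-2, -1]]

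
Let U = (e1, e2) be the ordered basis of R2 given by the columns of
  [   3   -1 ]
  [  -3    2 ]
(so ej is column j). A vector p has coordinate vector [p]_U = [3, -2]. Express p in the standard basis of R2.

By definition p = 3e1 - 2e2.
Summing componentwise gives [11, -13].

[11, -13]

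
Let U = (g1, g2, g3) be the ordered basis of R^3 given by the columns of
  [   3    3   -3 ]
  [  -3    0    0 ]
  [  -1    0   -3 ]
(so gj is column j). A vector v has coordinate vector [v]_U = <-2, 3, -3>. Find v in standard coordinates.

<12, 6, 11>

By definition v = -2g1 + 3g2 - 3g3.
Summing componentwise gives <12, 6, 11>.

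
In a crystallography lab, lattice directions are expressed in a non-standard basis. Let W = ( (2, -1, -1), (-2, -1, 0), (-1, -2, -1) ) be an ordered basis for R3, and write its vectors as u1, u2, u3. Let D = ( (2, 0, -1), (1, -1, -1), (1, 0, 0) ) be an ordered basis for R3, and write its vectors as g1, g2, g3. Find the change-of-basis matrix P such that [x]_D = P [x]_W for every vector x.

[[0, -1, -1], [1, 1, 2], [1, -1, -1]]

Let M have columns uj and N have columns gj. Then for every x, N [x]_D = x = M [x]_W, so P = N^(-1) M.
Since det N = -1, N^(-1) has integer entries; multiplying gives P = [[0, -1, -1], [1, 1, 2], [1, -1, -1]].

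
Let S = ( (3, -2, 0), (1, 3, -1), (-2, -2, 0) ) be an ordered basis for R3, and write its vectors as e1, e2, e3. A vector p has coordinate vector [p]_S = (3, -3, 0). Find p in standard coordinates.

(6, -15, 3)

The coordinates say p = 3e1 - 3e2 + 0·e3; adding the scaled basis vectors gives (6, -15, 3).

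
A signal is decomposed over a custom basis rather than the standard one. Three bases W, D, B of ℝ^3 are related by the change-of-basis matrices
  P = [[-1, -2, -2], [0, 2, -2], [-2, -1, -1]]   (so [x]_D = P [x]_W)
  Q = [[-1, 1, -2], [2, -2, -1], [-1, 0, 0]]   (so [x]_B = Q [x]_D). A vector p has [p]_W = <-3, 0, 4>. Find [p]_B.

<-7, 4, 5>

Composing the changes, [p]_B = Q P [p]_W.
Q P = [[5, 6, 2], [0, -7, 1], [1, 2, 2]]; applying this to <-3, 0, 4> gives <-7, 4, 5>.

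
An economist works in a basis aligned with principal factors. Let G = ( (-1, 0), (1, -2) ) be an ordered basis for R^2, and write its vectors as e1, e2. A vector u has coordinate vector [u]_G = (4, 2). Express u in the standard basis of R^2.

(-2, -4)

The coordinates say u = 4e1 + 2e2; adding the scaled basis vectors gives (-2, -4).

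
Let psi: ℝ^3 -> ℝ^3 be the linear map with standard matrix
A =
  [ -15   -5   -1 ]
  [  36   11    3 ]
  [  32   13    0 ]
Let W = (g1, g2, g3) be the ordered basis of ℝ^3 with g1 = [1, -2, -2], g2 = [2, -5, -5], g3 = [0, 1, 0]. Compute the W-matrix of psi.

Let P have columns g1, ..., g3. Then [psi]_W = P^(-1) A P.
Here det P = 1, so P^(-1) is integer; computing A P first and then P^(-1)(A P) gives [[-3, -2, 1], [0, 1, -3], [2, 3, -2]].

[[-3, -2, 1], [0, 1, -3], [2, 3, -2]]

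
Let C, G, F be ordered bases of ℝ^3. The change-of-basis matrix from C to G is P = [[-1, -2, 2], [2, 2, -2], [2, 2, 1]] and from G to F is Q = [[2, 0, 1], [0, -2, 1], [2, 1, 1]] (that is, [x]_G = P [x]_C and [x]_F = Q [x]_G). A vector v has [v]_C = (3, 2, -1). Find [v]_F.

Apply P to get G-coordinates (-9, 12, 9), then Q to get F-coordinates.
The result is [v]_F = (-9, -15, 3).

(-9, -15, 3)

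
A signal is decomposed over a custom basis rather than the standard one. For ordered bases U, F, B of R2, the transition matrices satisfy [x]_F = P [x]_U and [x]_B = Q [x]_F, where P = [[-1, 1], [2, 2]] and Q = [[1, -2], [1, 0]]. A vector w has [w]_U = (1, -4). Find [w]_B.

Composing the changes, [w]_B = Q P [w]_U.
Q P = [[-5, -3], [-1, 1]]; applying this to (1, -4) gives (7, -5).

(7, -5)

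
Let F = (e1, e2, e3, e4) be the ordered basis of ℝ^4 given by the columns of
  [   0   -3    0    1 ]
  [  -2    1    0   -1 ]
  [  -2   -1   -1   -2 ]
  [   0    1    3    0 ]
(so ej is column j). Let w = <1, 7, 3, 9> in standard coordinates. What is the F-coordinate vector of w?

<-4, 0, 3, 1>

We seek scalars with c_1 e1 + ... + c_4 e4 = w; equivalently solve M c = w where the columns of M are e1, ..., e4.
Gaussian elimination on [M | w] yields c = (-4, 0, 3, 1).
Check: -4e1 + 0·e2 + 3e3 + e4 = <1, 7, 3, 9>.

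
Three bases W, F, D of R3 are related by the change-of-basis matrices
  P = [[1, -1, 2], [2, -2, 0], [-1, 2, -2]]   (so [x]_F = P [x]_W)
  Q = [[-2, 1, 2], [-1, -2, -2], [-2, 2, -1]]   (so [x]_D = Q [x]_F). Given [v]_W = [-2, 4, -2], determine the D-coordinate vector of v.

[36, 6, -18]

First [v]_F = P [v]_W = [-10, -12, 14].
Then [v]_D = Q [v]_F = [36, 6, -18].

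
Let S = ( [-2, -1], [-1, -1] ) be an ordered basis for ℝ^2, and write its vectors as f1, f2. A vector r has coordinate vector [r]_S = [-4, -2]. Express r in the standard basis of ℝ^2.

r = M [r]_S, where M has columns f1, f2.
Carrying out the matrix-vector product, r = [10, 6].

[10, 6]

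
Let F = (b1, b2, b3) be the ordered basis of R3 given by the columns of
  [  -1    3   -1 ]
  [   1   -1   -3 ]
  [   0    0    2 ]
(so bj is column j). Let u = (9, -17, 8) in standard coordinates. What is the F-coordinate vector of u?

(-1, 4, 4)

[u]_F is the unique c with M c = u, where M has columns b1, ..., b3.
Row-reducing the augmented matrix [M | u] gives c = (-1, 4, 4).
Check: -b1 + 4b2 + 4b3 = (9, -17, 8).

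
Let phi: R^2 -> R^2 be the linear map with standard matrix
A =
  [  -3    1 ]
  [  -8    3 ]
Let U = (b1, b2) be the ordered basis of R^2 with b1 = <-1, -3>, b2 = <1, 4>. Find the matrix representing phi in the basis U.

With P the matrix whose columns are b1, b2, [phi]_U = P^(-1) A P.
Column by column: phi(b1) = A b1 = <0, -1>; its U-coordinates <-1, -1> give column 1.
Continuing for each basis vector yields [phi]_U = [[-1, 0], [-1, 1]].

[[-1, 0], [-1, 1]]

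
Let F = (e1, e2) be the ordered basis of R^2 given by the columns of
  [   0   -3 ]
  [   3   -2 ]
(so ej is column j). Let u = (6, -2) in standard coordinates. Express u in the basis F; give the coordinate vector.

Write u = c_1 e1 + c_2 e2 and solve for the c_i.
System: 0c_1 - 3c_2 = 6, 3c_1 - 2c_2 = -2; solving gives c_1 = -2, c_2 = -2.
Check: -2e1 - 2e2 = (6, -2).

(-2, -2)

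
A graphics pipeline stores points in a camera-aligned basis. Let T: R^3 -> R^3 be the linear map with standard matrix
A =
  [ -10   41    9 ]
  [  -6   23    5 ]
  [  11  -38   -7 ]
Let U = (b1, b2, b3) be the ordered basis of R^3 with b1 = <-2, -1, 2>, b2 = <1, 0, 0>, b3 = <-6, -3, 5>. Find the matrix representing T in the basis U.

With P the matrix whose columns are b1, ..., b3, [T]_U = P^(-1) A P.
Column by column: T(b1) = A b1 = <-3, -1, 2>; its U-coordinates <1, -1, 0> give column 1.
Continuing for each basis vector yields [T]_U = [[1, 3, -1], [-1, 2, -2], [0, 1, 3]].

[[1, 3, -1], [-1, 2, -2], [0, 1, 3]]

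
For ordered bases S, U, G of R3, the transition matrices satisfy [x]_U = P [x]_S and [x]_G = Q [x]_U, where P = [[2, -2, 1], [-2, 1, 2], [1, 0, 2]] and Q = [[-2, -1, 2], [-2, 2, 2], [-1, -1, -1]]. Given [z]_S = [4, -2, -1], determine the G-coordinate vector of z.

[-6, -42, -1]

First [z]_U = P [z]_S = [11, -12, 2].
Then [z]_G = Q [z]_U = [-6, -42, -1].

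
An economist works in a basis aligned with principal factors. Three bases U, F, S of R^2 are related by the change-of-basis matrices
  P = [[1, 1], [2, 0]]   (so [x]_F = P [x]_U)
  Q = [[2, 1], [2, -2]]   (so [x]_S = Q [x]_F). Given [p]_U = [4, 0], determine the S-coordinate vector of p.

[16, -8]

Apply P to get F-coordinates [4, 8], then Q to get S-coordinates.
The result is [p]_S = [16, -8].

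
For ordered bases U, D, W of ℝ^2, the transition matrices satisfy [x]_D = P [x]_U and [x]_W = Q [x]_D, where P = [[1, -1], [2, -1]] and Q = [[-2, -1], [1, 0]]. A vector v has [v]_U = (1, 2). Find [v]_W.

(2, -1)

Composing the changes, [v]_W = Q P [v]_U.
Q P = [[-4, 3], [1, -1]]; applying this to (1, 2) gives (2, -1).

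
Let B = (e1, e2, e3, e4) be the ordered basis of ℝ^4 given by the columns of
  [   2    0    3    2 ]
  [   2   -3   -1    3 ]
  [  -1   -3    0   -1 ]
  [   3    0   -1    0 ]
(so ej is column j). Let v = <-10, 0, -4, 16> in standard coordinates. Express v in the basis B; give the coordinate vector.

<4, 1, -4, -3>

We seek scalars with c_1 e1 + ... + c_4 e4 = v; equivalently solve M c = v where the columns of M are e1, ..., e4.
Solving this 4x4 system gives c = (4, 1, -4, -3).
Check: 4e1 + e2 - 4e3 - 3e4 = <-10, 0, -4, 16>.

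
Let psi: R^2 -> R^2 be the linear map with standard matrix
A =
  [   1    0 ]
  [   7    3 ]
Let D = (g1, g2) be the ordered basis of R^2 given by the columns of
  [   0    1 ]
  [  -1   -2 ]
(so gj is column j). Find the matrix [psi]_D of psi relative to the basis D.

With P the matrix whose columns are g1, g2, [psi]_D = P^(-1) A P.
Column by column: psi(g1) = A g1 = [0, -3]; its D-coordinates [3, 0] give column 1.
Continuing for each basis vector yields [psi]_D = [[3, -3], [0, 1]].

[[3, -3], [0, 1]]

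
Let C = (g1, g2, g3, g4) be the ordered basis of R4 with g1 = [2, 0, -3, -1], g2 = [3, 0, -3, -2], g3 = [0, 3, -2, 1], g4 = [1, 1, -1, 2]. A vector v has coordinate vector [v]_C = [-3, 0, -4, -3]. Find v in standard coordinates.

[-9, -15, 20, -7]

The coordinates say v = -3g1 + 0·g2 - 4g3 - 3g4; adding the scaled basis vectors gives [-9, -15, 20, -7].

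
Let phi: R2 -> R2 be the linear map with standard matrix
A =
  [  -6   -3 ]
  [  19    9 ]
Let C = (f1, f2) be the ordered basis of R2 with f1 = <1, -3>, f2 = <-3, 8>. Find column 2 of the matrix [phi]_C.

<3, 3>

Compute phi(f2) = A f2 = <-6, 15> in standard coordinates.
Then write this in C-coordinates: solve for y in y_1 f1 + y_2 f2 = <-6, 15>.
This gives y = <3, 3>, which is column 2 of [phi]_C.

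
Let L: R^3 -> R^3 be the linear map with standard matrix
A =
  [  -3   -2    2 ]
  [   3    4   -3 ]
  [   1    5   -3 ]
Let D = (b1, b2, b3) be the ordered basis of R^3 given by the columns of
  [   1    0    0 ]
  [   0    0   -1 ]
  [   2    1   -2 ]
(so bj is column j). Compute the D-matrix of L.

[[1, 2, -2], [-1, -1, 1], [3, 3, -2]]

Let P have columns b1, ..., b3. Then [L]_D = P^(-1) A P.
Here det P = 1, so P^(-1) is integer; computing A P first and then P^(-1)(A P) gives [[1, 2, -2], [-1, -1, 1], [3, 3, -2]].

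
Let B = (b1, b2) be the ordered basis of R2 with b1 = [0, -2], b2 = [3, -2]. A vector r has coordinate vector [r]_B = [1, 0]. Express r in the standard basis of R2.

The coordinates say r = b1 + 0·b2; adding the scaled basis vectors gives [0, -2].

[0, -2]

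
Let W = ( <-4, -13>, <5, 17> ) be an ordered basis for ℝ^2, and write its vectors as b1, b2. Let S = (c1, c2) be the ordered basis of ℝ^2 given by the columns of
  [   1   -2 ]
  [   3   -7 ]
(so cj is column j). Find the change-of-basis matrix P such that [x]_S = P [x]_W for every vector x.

Let M have columns bj and N have columns cj. Then for every x, N [x]_S = x = M [x]_W, so P = N^(-1) M.
Since det N = -1, N^(-1) has integer entries; multiplying gives P = [[-2, 1], [1, -2]].

[[-2, 1], [1, -2]]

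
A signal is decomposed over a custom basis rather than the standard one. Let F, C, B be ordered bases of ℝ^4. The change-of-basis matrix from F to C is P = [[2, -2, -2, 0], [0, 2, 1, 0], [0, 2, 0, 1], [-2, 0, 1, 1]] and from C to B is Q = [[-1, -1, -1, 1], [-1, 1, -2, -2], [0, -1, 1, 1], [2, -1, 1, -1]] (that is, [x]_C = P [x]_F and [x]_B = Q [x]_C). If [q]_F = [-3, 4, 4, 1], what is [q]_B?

[12, -6, 8, -58]

First [q]_C = P [q]_F = [-22, 12, 9, 11].
Then [q]_B = Q [q]_C = [12, -6, 8, -58].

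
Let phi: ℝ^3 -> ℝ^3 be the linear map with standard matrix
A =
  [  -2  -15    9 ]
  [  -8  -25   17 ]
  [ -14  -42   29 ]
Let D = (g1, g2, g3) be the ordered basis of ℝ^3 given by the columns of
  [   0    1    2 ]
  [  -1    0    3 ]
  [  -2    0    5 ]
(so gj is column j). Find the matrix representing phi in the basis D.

[[3, 2, -3], [1, 2, 2], [-2, -2, -3]]

Let P have columns g1, ..., g3. Then [phi]_D = P^(-1) A P.
Here det P = -1, so P^(-1) is integer; computing A P first and then P^(-1)(A P) gives [[3, 2, -3], [1, 2, 2], [-2, -2, -3]].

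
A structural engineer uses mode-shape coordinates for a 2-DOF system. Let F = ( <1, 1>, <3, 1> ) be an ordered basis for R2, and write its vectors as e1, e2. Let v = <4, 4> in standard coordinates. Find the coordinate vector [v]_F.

[v]_F is the unique c with M c = v, where M has columns e1, e2.
System: c_1 + 3c_2 = 4, c_1 + c_2 = 4; solving gives c_1 = 4, c_2 = 0.
Check: 4e1 + 0·e2 = <4, 4>.

<4, 0>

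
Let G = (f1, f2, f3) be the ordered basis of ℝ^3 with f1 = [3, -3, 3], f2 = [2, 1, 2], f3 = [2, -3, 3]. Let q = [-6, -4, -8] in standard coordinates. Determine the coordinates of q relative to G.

Write q = c_1 f1 + ... + c_3 f3 and solve for the c_i.
Gaussian elimination on [M | q] yields c = (2, -4, -2).
Check: 2f1 - 4f2 - 2f3 = [-6, -4, -8].

[2, -4, -2]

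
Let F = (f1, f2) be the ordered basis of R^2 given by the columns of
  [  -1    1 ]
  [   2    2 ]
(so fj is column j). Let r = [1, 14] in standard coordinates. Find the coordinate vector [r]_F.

We seek scalars with c_1 f1 + c_2 f2 = r; equivalently solve M c = r where the columns of M are f1, f2.
System: -c_1 + c_2 = 1, 2c_1 + 2c_2 = 14; solving gives c_1 = 3, c_2 = 4.
Check: 3f1 + 4f2 = [1, 14].

[3, 4]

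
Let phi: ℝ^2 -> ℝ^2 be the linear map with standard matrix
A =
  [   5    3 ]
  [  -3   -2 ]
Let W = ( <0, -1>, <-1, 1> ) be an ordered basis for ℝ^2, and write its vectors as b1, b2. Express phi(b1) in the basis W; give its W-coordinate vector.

<1, 3>

Compute phi(b1) = A b1 = <-3, 2> in standard coordinates.
Then write this in W-coordinates: solve for y in y_1 b1 + y_2 b2 = <-3, 2>.
This gives y = <1, 3>, which is column 1 of [phi]_W.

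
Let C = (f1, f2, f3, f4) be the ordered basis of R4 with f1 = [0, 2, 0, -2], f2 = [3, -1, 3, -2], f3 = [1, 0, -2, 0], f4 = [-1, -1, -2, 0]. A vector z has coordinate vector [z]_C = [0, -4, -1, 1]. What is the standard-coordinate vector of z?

[-14, 3, -12, 8]

z = M [z]_C, where M has columns f1, ..., f4.
Carrying out the matrix-vector product, z = [-14, 3, -12, 8].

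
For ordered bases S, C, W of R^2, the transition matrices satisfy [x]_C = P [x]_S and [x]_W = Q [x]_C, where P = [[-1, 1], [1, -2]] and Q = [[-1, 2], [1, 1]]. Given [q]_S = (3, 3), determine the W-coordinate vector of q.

Composing the changes, [q]_W = Q P [q]_S.
Q P = [[3, -5], [0, -1]]; applying this to (3, 3) gives (-6, -3).

(-6, -3)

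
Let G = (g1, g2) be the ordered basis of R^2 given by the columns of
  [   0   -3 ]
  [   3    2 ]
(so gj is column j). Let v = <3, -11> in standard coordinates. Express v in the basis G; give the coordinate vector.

We seek scalars with c_1 g1 + c_2 g2 = v; equivalently solve M c = v where the columns of M are g1, g2.
System: 0c_1 - 3c_2 = 3, 3c_1 + 2c_2 = -11; solving gives c_1 = -3, c_2 = -1.
Check: -3g1 - g2 = <3, -11>.

<-3, -1>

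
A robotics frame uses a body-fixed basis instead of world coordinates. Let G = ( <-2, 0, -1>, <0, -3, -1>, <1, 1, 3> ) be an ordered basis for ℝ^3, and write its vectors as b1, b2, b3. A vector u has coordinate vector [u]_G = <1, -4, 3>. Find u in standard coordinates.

By definition u = b1 - 4b2 + 3b3.
Summing componentwise gives <1, 15, 12>.

<1, 15, 12>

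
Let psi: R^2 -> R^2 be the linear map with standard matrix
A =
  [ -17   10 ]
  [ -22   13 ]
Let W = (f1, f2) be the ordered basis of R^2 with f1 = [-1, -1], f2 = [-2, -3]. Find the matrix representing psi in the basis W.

The j-th column of [psi]_W is [psi(fj)]_W.
psi(f1) = A f1 = [7, 9] = -3f1 - 2f2, so column 1 is [-3, -2].
Repeating for f2 and assembling the columns gives [[-3, -2], [-2, -1]].

[[-3, -2], [-2, -1]]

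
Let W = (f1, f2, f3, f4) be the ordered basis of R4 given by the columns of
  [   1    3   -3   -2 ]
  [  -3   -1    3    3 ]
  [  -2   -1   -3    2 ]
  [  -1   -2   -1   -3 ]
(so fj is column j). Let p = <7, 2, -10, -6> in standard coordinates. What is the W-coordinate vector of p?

Write p = c_1 f1 + ... + c_4 f4 and solve for the c_i.
Row-reducing the augmented matrix [M | p] gives c = (-1, 4, 2, -1).
Check: -f1 + 4f2 + 2f3 - f4 = <7, 2, -10, -6>.

<-1, 4, 2, -1>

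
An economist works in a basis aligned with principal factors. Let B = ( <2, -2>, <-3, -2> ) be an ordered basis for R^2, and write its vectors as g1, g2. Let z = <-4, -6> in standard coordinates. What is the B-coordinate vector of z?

We seek scalars with c_1 g1 + c_2 g2 = z; equivalently solve M c = z where the columns of M are g1, g2.
System: 2c_1 - 3c_2 = -4, -2c_1 - 2c_2 = -6; solving gives c_1 = 1, c_2 = 2.
Check: g1 + 2g2 = <-4, -6>.

<1, 2>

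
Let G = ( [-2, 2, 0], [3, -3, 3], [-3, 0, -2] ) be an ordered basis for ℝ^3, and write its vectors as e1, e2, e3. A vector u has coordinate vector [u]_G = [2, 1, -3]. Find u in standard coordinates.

u = M [u]_G, where M has columns e1, ..., e3.
Carrying out the matrix-vector product, u = [8, 1, 9].

[8, 1, 9]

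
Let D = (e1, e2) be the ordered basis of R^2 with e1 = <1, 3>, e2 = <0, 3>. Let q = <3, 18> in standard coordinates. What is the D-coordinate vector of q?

<3, 3>

[q]_D is the unique c with M c = q, where M has columns e1, e2.
System: c_1 + 0c_2 = 3, 3c_1 + 3c_2 = 18; solving gives c_1 = 3, c_2 = 3.
Check: 3e1 + 3e2 = <3, 18>.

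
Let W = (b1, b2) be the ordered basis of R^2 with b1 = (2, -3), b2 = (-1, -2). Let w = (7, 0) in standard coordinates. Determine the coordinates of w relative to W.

We seek scalars with c_1 b1 + c_2 b2 = w; equivalently solve M c = w where the columns of M are b1, b2.
System: 2c_1 - c_2 = 7, -3c_1 - 2c_2 = 0; solving gives c_1 = 2, c_2 = -3.
Check: 2b1 - 3b2 = (7, 0).

(2, -3)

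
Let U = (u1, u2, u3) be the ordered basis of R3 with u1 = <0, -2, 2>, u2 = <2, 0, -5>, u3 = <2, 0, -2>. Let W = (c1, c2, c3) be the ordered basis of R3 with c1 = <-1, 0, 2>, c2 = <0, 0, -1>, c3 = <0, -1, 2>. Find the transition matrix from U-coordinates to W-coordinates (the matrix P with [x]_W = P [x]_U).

[[0, -2, -2], [2, 1, -2], [2, 0, 0]]

Column j of P is [uj]_W, since P maps U-coordinates to W-coordinates.
Expressing u1 in W: u1 = 0·c1 + 2c2 + 2c3, so column 1 of P is <0, 2, 2>.
Doing the same for each uj gives P = [[0, -2, -2], [2, 1, -2], [2, 0, 0]].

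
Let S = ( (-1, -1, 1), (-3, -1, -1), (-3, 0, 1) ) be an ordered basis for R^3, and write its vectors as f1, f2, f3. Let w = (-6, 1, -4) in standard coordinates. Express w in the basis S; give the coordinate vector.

(-3, 2, 1)

Write w = c_1 f1 + ... + c_3 f3 and solve for the c_i.
Gaussian elimination on [M | w] yields c = (-3, 2, 1).
Check: -3f1 + 2f2 + f3 = (-6, 1, -4).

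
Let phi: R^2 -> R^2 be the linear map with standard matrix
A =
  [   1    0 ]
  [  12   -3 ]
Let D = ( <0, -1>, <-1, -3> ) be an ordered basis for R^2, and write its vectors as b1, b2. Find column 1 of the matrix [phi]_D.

Column 1 of [phi]_D is the D-coordinate vector of phi(b1).
In standard coordinates phi(b1) = A b1 = <0, 3>.
Converting to D: <0, 3> = -3b1 + 0·b2, so the coordinate vector is <-3, 0>.

<-3, 0>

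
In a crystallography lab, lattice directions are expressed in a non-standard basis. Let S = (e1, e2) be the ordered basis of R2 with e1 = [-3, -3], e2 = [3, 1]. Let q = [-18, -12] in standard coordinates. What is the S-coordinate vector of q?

Write q = c_1 e1 + c_2 e2 and solve for the c_i.
System: -3c_1 + 3c_2 = -18, -3c_1 + c_2 = -12; solving gives c_1 = 3, c_2 = -3.
Check: 3e1 - 3e2 = [-18, -12].

[3, -3]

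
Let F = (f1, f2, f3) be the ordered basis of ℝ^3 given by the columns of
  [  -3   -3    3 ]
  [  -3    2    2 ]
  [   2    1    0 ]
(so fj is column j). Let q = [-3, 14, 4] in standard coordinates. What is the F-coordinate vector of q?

[q]_F is the unique c with M c = q, where M has columns f1, ..., f3.
Solving this 3x3 system gives c = (0, 4, 3).
Check: 0·f1 + 4f2 + 3f3 = [-3, 14, 4].

[0, 4, 3]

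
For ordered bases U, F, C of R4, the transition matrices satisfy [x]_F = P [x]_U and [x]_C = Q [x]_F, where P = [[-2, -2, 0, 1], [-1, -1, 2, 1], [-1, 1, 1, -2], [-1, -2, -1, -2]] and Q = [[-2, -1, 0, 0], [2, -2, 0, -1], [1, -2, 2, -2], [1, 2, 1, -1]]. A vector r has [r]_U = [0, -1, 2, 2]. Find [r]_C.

[-15, -2, -8, 19]

Apply P to get F-coordinates [4, 7, -3, -4], then Q to get C-coordinates.
The result is [r]_C = [-15, -2, -8, 19].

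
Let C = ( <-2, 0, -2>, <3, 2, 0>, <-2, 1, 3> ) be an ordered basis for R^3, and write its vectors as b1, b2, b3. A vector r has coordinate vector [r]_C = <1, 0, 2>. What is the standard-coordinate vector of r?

<-6, 2, 4>

The coordinates say r = b1 + 0·b2 + 2b3; adding the scaled basis vectors gives <-6, 2, 4>.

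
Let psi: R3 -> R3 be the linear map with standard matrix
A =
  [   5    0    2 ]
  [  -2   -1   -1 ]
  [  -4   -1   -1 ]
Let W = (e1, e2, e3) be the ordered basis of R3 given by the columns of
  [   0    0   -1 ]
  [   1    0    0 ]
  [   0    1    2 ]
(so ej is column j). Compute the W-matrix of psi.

[[-1, -1, 0], [-1, 3, 0], [0, -2, 1]]

The j-th column of [psi]_W is [psi(ej)]_W.
psi(e1) = A e1 = <0, -1, -1> = -e1 - e2 + 0·e3, so column 1 is <-1, -1, 0>.
Repeating for e2, e3 and assembling the columns gives [[-1, -1, 0], [-1, 3, 0], [0, -2, 1]].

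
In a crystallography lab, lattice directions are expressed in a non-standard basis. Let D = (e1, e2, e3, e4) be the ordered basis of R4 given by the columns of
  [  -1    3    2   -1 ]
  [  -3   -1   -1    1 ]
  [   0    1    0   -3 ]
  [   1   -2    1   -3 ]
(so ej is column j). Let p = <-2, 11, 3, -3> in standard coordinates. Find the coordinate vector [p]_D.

Write p = c_1 e1 + ... + c_4 e4 and solve for the c_i.
Solving this 4x4 system gives c = (-3, 0, -3, -1).
Check: -3e1 + 0·e2 - 3e3 - e4 = <-2, 11, 3, -3>.

<-3, 0, -3, -1>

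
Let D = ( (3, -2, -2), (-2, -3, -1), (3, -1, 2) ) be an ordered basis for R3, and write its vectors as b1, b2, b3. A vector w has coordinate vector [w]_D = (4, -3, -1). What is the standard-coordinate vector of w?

w = M [w]_D, where M has columns b1, ..., b3.
Carrying out the matrix-vector product, w = (15, 2, -7).

(15, 2, -7)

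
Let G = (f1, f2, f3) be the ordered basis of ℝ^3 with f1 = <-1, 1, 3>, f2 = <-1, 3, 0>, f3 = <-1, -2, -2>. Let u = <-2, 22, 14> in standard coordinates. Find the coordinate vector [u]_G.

<2, 4, -4>

Write u = c_1 f1 + ... + c_3 f3 and solve for the c_i.
Row-reducing the augmented matrix [M | u] gives c = (2, 4, -4).
Check: 2f1 + 4f2 - 4f3 = <-2, 22, 14>.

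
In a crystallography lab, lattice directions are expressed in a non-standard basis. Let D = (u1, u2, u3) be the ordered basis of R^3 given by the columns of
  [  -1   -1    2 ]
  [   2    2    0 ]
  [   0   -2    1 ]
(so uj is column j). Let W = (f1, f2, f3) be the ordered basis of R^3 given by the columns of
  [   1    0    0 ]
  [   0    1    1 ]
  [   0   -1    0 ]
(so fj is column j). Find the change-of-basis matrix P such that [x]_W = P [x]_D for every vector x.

Column j of P is [uj]_W, since P maps D-coordinates to W-coordinates.
Expressing u1 in W: u1 = -f1 + 0·f2 + 2f3, so column 1 of P is <-1, 0, 2>.
Doing the same for each uj gives P = [[-1, -1, 2], [0, 2, -1], [2, 0, 1]].

[[-1, -1, 2], [0, 2, -1], [2, 0, 1]]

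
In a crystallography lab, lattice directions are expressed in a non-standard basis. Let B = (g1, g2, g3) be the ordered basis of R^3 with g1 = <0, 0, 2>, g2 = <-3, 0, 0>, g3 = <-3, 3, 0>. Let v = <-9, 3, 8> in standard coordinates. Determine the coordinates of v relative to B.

We seek scalars with c_1 g1 + ... + c_3 g3 = v; equivalently solve M c = v where the columns of M are g1, ..., g3.
Row-reducing the augmented matrix [M | v] gives c = (4, 2, 1).
Check: 4g1 + 2g2 + g3 = <-9, 3, 8>.

<4, 2, 1>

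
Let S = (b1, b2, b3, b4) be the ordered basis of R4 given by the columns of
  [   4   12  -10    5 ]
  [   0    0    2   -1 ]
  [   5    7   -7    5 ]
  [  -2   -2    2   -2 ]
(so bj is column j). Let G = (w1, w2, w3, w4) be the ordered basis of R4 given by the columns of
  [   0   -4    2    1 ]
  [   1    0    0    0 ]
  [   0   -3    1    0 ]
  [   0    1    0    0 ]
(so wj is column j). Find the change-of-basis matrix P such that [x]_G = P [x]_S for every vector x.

Column j of P is [bj]_G, since P maps S-coordinates to G-coordinates.
Expressing b1 in G: b1 = 0·w1 - 2w2 - w3 - 2w4, so column 1 of P is [0, -2, -1, -2].
Doing the same for each bj gives P = [[0, 0, 2, -1], [-2, -2, 2, -2], [-1, 1, -1, -1], [-2, 2, 0, -1]].

[[0, 0, 2, -1], [-2, -2, 2, -2], [-1, 1, -1, -1], [-2, 2, 0, -1]]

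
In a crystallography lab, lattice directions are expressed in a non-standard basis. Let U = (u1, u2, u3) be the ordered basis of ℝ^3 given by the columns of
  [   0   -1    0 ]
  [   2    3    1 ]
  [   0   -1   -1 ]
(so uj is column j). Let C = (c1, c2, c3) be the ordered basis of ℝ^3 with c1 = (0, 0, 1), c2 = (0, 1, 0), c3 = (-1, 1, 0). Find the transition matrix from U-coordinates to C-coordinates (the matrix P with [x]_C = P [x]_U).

[[0, -1, -1], [2, 2, 1], [0, 1, 0]]

Take x = uj: its U-coordinates are the j-th standard unit vector, so P e_j — column j of P — equals [uj]_C.
u1 = 0·c1 + 2c2 + 0·c3, giving column 1 = (0, 2, 0); repeating for each j gives P = [[0, -1, -1], [2, 2, 1], [0, 1, 0]].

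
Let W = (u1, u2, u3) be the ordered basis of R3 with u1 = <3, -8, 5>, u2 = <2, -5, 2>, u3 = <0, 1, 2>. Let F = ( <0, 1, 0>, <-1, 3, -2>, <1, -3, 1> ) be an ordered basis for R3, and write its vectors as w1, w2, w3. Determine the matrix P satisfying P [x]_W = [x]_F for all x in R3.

[[1, 1, 1], [-2, 0, -2], [1, 2, -2]]

Let M have columns uj and N have columns wj. Then for every x, N [x]_F = x = M [x]_W, so P = N^(-1) M.
Since det N = -1, N^(-1) has integer entries; multiplying gives P = [[1, 1, 1], [-2, 0, -2], [1, 2, -2]].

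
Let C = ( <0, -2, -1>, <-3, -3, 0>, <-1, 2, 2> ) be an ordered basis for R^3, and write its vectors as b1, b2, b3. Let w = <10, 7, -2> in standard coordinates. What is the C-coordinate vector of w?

<0, -3, -1>

We seek scalars with c_1 b1 + ... + c_3 b3 = w; equivalently solve M c = w where the columns of M are b1, ..., b3.
Solving this 3x3 system gives c = (0, -3, -1).
Check: 0·b1 - 3b2 - b3 = <10, 7, -2>.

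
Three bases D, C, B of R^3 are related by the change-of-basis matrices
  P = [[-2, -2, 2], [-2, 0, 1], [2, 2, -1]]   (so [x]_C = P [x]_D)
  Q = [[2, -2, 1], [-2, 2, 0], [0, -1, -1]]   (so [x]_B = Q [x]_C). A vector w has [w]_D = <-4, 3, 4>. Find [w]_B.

Apply P to get C-coordinates <10, 12, -6>, then Q to get B-coordinates.
The result is [w]_B = <-10, 4, -6>.

<-10, 4, -6>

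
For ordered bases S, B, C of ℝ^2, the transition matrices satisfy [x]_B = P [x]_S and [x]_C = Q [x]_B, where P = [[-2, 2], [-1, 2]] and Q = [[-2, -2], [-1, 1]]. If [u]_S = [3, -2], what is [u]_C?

Apply P to get B-coordinates [-10, -7], then Q to get C-coordinates.
The result is [u]_C = [34, 3].

[34, 3]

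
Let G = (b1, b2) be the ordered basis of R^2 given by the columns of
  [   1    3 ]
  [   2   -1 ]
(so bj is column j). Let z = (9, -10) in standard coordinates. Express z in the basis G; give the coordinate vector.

[z]_G is the unique c with M c = z, where M has columns b1, b2.
System: c_1 + 3c_2 = 9, 2c_1 - c_2 = -10; solving gives c_1 = -3, c_2 = 4.
Check: -3b1 + 4b2 = (9, -10).

(-3, 4)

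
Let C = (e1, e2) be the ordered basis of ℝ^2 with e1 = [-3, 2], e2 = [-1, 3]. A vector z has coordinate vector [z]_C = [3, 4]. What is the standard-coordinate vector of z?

The coordinates say z = 3e1 + 4e2; adding the scaled basis vectors gives [-13, 18].

[-13, 18]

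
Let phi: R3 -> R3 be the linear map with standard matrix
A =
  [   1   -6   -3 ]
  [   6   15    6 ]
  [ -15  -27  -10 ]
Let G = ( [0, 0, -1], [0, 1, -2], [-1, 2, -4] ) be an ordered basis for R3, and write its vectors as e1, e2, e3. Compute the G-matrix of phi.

[[2, 1, -1], [0, 3, -2], [-3, 0, 1]]

Let P have columns e1, ..., e3. Then [phi]_G = P^(-1) A P.
Here det P = -1, so P^(-1) is integer; computing A P first and then P^(-1)(A P) gives [[2, 1, -1], [0, 3, -2], [-3, 0, 1]].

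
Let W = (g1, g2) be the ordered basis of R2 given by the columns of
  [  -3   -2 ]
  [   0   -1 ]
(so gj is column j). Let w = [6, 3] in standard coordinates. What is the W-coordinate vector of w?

We seek scalars with c_1 g1 + c_2 g2 = w; equivalently solve M c = w where the columns of M are g1, g2.
System: -3c_1 - 2c_2 = 6, 0c_1 - c_2 = 3; solving gives c_1 = 0, c_2 = -3.
Check: 0·g1 - 3g2 = [6, 3].

[0, -3]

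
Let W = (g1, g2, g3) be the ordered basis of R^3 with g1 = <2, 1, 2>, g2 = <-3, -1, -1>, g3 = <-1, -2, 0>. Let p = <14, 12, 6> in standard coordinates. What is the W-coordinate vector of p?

<2, -2, -4>

[p]_W is the unique c with M c = p, where M has columns g1, ..., g3.
Gaussian elimination on [M | p] yields c = (2, -2, -4).
Check: 2g1 - 2g2 - 4g3 = <14, 12, 6>.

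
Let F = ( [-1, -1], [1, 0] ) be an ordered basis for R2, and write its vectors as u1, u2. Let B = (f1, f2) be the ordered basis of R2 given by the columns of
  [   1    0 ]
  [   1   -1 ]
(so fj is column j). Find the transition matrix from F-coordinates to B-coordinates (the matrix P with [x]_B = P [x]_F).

Let M have columns uj and N have columns fj. Then for every x, N [x]_B = x = M [x]_F, so P = N^(-1) M.
Since det N = -1, N^(-1) has integer entries; multiplying gives P = [[-1, 1], [0, 1]].

[[-1, 1], [0, 1]]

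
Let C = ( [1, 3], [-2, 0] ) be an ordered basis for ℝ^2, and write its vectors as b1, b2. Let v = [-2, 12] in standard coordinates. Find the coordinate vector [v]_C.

Write v = c_1 b1 + c_2 b2 and solve for the c_i.
System: c_1 - 2c_2 = -2, 3c_1 + 0c_2 = 12; solving gives c_1 = 4, c_2 = 3.
Check: 4b1 + 3b2 = [-2, 12].

[4, 3]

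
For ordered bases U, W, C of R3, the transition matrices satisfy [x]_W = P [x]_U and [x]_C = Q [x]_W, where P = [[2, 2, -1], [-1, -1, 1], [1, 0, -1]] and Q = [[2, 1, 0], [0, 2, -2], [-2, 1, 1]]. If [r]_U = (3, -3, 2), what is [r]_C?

(-2, 2, 7)

First [r]_W = P [r]_U = (-2, 2, 1).
Then [r]_C = Q [r]_W = (-2, 2, 7).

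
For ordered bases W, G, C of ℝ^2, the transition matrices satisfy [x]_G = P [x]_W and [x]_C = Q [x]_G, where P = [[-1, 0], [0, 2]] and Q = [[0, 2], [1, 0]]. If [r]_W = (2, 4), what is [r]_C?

Composing the changes, [r]_C = Q P [r]_W.
Q P = [[0, 4], [-1, 0]]; applying this to (2, 4) gives (16, -2).

(16, -2)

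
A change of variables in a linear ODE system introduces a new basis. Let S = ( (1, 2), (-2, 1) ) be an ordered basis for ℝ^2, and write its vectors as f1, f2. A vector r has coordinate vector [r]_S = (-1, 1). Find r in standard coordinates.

(-3, -1)

r = M [r]_S, where M has columns f1, f2.
Carrying out the matrix-vector product, r = (-3, -1).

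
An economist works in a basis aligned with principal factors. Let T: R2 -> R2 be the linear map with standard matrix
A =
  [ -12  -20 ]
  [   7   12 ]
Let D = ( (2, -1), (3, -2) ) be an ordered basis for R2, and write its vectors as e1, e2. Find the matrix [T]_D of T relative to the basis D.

[[-2, -1], [0, 2]]

Let P have columns e1, e2. Then [T]_D = P^(-1) A P.
Here det P = -1, so P^(-1) is integer; computing A P first and then P^(-1)(A P) gives [[-2, -1], [0, 2]].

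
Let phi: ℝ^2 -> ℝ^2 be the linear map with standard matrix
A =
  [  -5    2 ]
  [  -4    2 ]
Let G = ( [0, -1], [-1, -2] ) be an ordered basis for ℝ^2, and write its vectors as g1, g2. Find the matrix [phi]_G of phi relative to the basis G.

The j-th column of [phi]_G is [phi(gj)]_G.
phi(g1) = A g1 = [-2, -2] = -2g1 + 2g2, so column 1 is [-2, 2].
Repeating for g2 and assembling the columns gives [[-2, 2], [2, -1]].

[[-2, 2], [2, -1]]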